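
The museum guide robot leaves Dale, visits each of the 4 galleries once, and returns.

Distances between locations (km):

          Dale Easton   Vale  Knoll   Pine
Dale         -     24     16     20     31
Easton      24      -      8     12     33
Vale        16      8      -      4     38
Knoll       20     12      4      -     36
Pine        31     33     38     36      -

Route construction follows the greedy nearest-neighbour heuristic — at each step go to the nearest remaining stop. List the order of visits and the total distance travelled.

From Dale: distances to unvisited — Vale=16, Knoll=20, Easton=24, Pine=31. Nearest is Vale (16).
From Vale: distances to unvisited — Knoll=4, Easton=8, Pine=38. Nearest is Knoll (4).
From Knoll: distances to unvisited — Easton=12, Pine=36. Nearest is Easton (12).
From Easton: distances to unvisited — Pine=33. Nearest is Pine (33).
Return Pine→Dale: 31.
Total = 16 + 4 + 12 + 33 + 31 = 96.

Nearest-neighbour total = 96 km; route Dale → Vale → Knoll → Easton → Pine → Dale.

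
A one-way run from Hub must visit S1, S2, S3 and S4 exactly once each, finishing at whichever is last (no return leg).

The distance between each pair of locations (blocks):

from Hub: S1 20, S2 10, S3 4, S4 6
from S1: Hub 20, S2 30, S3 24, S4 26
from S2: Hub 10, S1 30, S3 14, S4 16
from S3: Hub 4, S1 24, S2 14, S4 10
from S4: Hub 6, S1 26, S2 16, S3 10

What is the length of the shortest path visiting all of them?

There are 4! = 24 possible orderings.
Hub → S1 → S2 → S3 → S4: 20+30+14+10 = 74
Hub → S1 → S2 → S4 → S3: 20+30+16+10 = 76
Hub → S1 → S3 → S2 → S4: 20+24+14+16 = 74
Hub → S1 → S3 → S4 → S2: 20+24+10+16 = 70
Hub → S1 → S4 → S2 → S3: 20+26+16+14 = 76
Hub → S1 → S4 → S3 → S2: 20+26+10+14 = 70
Hub → S2 → S1 → S3 → S4: 10+30+24+10 = 74
Hub → S2 → S1 → S4 → S3: 10+30+26+10 = 76
Hub → S2 → S3 → S1 → S4: 10+14+24+26 = 74
Hub → S2 → S3 → S4 → S1: 10+14+10+26 = 60
Hub → S2 → S4 → S1 → S3: 10+16+26+24 = 76
Hub → S2 → S4 → S3 → S1: 10+16+10+24 = 60
Hub → S3 → S1 → S2 → S4: 4+24+30+16 = 74
Hub → S3 → S1 → S4 → S2: 4+24+26+16 = 70
… (10 more)
The minimum is 60.
One shortest path: Hub → S2 → S3 → S4 → S1.

60 blocks — the minimum one-way total.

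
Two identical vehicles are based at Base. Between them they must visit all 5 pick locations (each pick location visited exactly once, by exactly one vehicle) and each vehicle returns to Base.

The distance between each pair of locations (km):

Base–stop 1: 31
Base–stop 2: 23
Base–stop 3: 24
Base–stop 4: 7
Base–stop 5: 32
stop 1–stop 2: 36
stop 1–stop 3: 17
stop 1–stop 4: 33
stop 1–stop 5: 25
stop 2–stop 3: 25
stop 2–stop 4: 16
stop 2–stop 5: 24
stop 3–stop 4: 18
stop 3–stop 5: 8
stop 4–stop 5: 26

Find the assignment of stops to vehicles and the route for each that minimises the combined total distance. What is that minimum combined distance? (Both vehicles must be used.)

Minimum combined distance: 117 km.

There are 2^4 − 1 = 15 ways to divide the 5 stops into two non-empty groups. For each, the best each vehicle can do is its own shortest tour through its group:
  {stop 1} + {stop 2, stop 3, stop 4, stop 5}: 62 + 79 = 141
  {stop 2} + {stop 1, stop 3, stop 4, stop 5}: 46 + 89 = 135
  {stop 1, stop 2} + {stop 3, stop 4, stop 5}: 90 + 65 = 155
  {stop 3} + {stop 1, stop 2, stop 4, stop 5}: 48 + 103 = 151
  {stop 1, stop 3} + {stop 2, stop 4, stop 5}: 72 + 79 = 151
  {stop 2, stop 3} + {stop 1, stop 4, stop 5}: 72 + 89 = 161
  … (15 splits in total)
  {stop 4} + {stop 1, stop 2, stop 3, stop 5}: 14 + 103 = 117  ← best
Best: vehicle 1 Base → stop 4 → Base = 14; vehicle 2 Base → stop 1 → stop 3 → stop 5 → stop 2 → Base = 103; combined 117.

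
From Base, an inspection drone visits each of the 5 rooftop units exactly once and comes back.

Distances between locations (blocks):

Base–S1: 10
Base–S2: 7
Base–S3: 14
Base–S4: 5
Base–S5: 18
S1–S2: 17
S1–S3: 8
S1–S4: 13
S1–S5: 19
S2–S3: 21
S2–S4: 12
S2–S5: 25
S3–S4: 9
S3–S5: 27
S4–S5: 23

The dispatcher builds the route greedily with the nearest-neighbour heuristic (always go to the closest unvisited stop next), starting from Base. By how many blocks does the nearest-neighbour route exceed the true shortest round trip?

9 blocks longer than the optimal tour.

From Base: S4=5, S2=7, S1=10, S3=14, S5=18 → choose S4 (5).
From S4: S3=9, S2=12, S1=13, S5=23 → choose S3 (9).
From S3: S1=8, S2=21, S5=27 → choose S1 (8).
From S1: S2=17, S5=19 → choose S2 (17).
From S2: S5=25 → choose S5 (25).
NN route Base → S4 → S3 → S1 → S2 → S5 → Base costs 82.
Optimal: Base → S2 → S4 → S3 → S1 → S5 → Base costs 73 (by enumerating all 60 distinct tours).
Excess = 82 − 73 = 9.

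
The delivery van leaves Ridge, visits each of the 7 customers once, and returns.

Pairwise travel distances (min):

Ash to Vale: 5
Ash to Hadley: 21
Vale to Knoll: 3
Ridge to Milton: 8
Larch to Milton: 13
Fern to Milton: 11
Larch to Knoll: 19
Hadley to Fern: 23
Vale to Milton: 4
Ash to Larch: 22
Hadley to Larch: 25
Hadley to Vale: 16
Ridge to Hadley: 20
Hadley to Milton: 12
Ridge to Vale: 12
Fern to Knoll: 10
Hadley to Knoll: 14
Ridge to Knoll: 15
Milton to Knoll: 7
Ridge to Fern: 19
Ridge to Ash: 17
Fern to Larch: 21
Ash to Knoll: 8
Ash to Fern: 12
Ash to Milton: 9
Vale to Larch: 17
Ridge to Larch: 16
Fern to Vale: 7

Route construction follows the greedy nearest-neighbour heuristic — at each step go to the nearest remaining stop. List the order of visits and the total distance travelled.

Ridge → [Milton:8 / Vale:12 / Knoll:15 / Larch:16 / Ash:17 / Fern:19 / Hadley:20] → Milton (8)
Milton → [Vale:4 / Knoll:7 / Ash:9 / Fern:11 / Hadley:12 / Larch:13] → Vale (4)
Vale → [Knoll:3 / Ash:5 / Fern:7 / Hadley:16 / Larch:17] → Knoll (3)
Knoll → [Ash:8 / Fern:10 / Hadley:14 / Larch:19] → Ash (8)
Ash → [Fern:12 / Hadley:21 / Larch:22] → Fern (12)
Fern → [Larch:21 / Hadley:23] → Larch (21)
Larch → [Hadley:25] → Hadley (25)
Return Hadley→Ridge: 20.
Total = 8 + 4 + 3 + 8 + 12 + 21 + 25 + 20 = 101.

101 min along Ridge → Milton → Vale → Knoll → Ash → Fern → Larch → Hadley → Ridge.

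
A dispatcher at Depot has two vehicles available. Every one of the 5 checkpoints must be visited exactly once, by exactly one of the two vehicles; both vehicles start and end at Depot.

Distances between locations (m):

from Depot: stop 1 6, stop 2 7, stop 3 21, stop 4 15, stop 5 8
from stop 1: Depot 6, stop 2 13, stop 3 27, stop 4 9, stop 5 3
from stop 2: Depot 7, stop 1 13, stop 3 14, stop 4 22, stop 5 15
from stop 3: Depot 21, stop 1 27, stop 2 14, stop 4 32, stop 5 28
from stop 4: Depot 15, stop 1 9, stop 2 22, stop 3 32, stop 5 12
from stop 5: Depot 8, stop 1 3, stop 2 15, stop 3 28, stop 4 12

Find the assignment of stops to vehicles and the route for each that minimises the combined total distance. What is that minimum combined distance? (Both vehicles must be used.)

There are 2^4 − 1 = 15 ways to divide the 5 stops into two non-empty groups. For each, the best each vehicle can do is its own shortest tour through its group:
  {stop 1} + {stop 2, stop 3, stop 4, stop 5}: 12 + 73 = 85
  {stop 2} + {stop 1, stop 3, stop 4, stop 5}: 14 + 73 = 87
  {stop 1, stop 2} + {stop 3, stop 4, stop 5}: 26 + 73 = 99
  {stop 3} + {stop 1, stop 2, stop 4, stop 5}: 42 + 49 = 91
  {stop 1, stop 3} + {stop 2, stop 4, stop 5}: 54 + 49 = 103
  {stop 2, stop 3} + {stop 1, stop 4, stop 5}: 42 + 35 = 77
  … (15 splits in total)
Best: vehicle 1 Depot → stop 2 → stop 3 → Depot = 42; vehicle 2 Depot → stop 1 → stop 4 → stop 5 → Depot = 35; combined 77.

77 m — the smallest possible combined total.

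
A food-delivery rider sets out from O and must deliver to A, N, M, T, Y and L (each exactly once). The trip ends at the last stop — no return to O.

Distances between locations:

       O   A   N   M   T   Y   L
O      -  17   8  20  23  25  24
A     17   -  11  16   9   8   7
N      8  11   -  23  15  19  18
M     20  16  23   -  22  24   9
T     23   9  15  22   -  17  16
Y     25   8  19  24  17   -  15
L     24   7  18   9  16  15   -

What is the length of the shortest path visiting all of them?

64 — the minimum one-way total.

There are 6! = 720 possible orderings.
O - A - N - M - T - Y - L: 17+11+23+22+17+15 = 105
O - A - N - M - T - L - Y: 17+11+23+22+16+15 = 104
O - A - N - M - Y - T - L: 17+11+23+24+17+16 = 108
O - A - N - M - Y - L - T: 17+11+23+24+15+16 = 106
O - A - N - M - L - T - Y: 17+11+23+9+16+17 = 93
O - A - N - M - L - Y - T: 17+11+23+9+15+17 = 92
O - A - N - T - M - Y - L: 17+11+15+22+24+15 = 104
O - A - N - T - M - L - Y: 17+11+15+22+9+15 = 89
… (712 more)
O - N - T - A - Y - L - M: 8+15+9+8+15+9 = 64  ← best
The minimum is 64.
One shortest path: O → N → T → A → Y → L → M.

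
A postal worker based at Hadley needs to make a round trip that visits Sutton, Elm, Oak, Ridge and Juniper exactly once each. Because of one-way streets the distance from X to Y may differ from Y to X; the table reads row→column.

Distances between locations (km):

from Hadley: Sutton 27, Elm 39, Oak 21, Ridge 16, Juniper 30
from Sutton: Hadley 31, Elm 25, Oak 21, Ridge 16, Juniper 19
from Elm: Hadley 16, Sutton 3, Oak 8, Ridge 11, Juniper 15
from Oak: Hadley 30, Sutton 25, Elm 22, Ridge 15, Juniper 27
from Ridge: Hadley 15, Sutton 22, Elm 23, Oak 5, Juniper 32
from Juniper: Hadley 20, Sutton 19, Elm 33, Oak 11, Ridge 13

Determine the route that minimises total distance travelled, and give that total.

Hadley-Sutton-Elm-Oak-Ridge-Juniper-Hadley: 27+25+8+15+32+20 = 127
Hadley-Sutton-Elm-Oak-Juniper-Ridge-Hadley: 27+25+8+27+13+15 = 115
Hadley-Sutton-Elm-Ridge-Oak-Juniper-Hadley: 27+25+11+5+27+20 = 115
Hadley-Sutton-Elm-Ridge-Juniper-Oak-Hadley: 27+25+11+32+11+30 = 136
Hadley-Sutton-Elm-Juniper-Oak-Ridge-Hadley: 27+25+15+11+15+15 = 108
Hadley-Sutton-Elm-Juniper-Ridge-Oak-Hadley: 27+25+15+13+5+30 = 115
Hadley-Sutton-Oak-Elm-Ridge-Juniper-Hadley: 27+21+22+11+32+20 = 133
Hadley-Sutton-Oak-Elm-Juniper-Ridge-Hadley: 27+21+22+15+13+15 = 113
Hadley-Sutton-Oak-Ridge-Elm-Juniper-Hadley: 27+21+15+23+15+20 = 121
Hadley-Sutton-Oak-Ridge-Juniper-Elm-Hadley: 27+21+15+32+33+16 = 144
Hadley-Sutton-Oak-Juniper-Elm-Ridge-Hadley: 27+21+27+33+11+15 = 134
Hadley-Sutton-Oak-Juniper-Ridge-Elm-Hadley: 27+21+27+13+23+16 = 127
Hadley-Sutton-Ridge-Elm-Oak-Juniper-Hadley: 27+16+23+8+27+20 = 121
Hadley-Sutton-Ridge-Elm-Juniper-Oak-Hadley: 27+16+23+15+11+30 = 122
… (106 more)
Hadley-Ridge-Oak-Elm-Sutton-Juniper-Hadley: 16+5+22+3+19+20 = 85  ← best
The minimum is 85.
One optimal route: Hadley → Ridge → Oak → Elm → Sutton → Juniper → Hadley.

Minimum total distance: 85 km.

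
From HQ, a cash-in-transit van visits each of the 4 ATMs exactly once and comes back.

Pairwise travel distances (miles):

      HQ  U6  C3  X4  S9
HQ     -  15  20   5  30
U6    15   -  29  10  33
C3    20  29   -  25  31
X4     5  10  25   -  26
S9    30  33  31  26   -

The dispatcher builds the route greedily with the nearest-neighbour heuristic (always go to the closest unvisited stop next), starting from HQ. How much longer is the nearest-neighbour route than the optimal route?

6 miles longer than the optimal tour.

HQ: X4=5, U6=15, C3=20, S9=30 ⇒ X4
X4: U6=10, C3=25, S9=26 ⇒ U6
U6: C3=29, S9=33 ⇒ C3
C3: S9=31 ⇒ S9
NN route HQ → X4 → U6 → C3 → S9 → HQ costs 105.
Optimal: HQ → C3 → S9 → U6 → X4 → HQ costs 99 (by enumerating all 12 distinct tours).
Excess = 105 − 99 = 6.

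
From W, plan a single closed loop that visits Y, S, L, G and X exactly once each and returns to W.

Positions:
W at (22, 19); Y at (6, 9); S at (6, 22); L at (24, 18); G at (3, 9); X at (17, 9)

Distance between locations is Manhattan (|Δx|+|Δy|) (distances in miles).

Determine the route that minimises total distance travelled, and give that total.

There are 60 distinct closed tours to check (reversals are equivalent).
W-Y-S-L-G-X-W: 26+13+22+30+14+15 = 120
W-Y-S-L-X-G-W: 26+13+22+16+14+29 = 120
W-Y-S-G-L-X-W: 26+13+16+30+16+15 = 116
W-Y-S-G-X-L-W: 26+13+16+14+16+3 = 88
W-Y-S-X-L-G-W: 26+13+24+16+30+29 = 138
W-Y-S-X-G-L-W: 26+13+24+14+30+3 = 110
W-Y-L-S-G-X-W: 26+27+22+16+14+15 = 120
W-Y-L-S-X-G-W: 26+27+22+24+14+29 = 142
W-Y-L-G-S-X-W: 26+27+30+16+24+15 = 138
W-Y-L-G-X-S-W: 26+27+30+14+24+19 = 140
W-Y-L-X-S-G-W: 26+27+16+24+16+29 = 138
W-Y-L-X-G-S-W: 26+27+16+14+16+19 = 118
W-Y-G-S-L-X-W: 26+3+16+22+16+15 = 98
W-Y-G-S-X-L-W: 26+3+16+24+16+3 = 88
… (46 more)
W-S-Y-G-X-L-W: 19+13+3+14+16+3 = 68  ← best
The minimum is 68.
One optimal route: W → S → Y → G → X → L → W (or its reverse).

Minimum total distance: 68 miles.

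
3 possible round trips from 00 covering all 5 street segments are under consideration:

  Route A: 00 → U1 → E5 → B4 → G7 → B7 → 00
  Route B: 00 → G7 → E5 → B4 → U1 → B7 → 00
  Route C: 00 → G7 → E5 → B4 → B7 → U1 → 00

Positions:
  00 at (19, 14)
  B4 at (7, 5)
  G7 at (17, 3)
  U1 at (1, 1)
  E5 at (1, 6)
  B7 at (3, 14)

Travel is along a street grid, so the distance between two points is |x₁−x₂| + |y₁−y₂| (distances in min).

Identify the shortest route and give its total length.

Route A: 31 + 5 + 7 + 12 + 25 + 16 = 96
Route B: 13 + 19 + 7 + 10 + 15 + 16 = 80
Route C: 13 + 19 + 7 + 13 + 15 + 31 = 98

Shortest is Route B, total 80 min.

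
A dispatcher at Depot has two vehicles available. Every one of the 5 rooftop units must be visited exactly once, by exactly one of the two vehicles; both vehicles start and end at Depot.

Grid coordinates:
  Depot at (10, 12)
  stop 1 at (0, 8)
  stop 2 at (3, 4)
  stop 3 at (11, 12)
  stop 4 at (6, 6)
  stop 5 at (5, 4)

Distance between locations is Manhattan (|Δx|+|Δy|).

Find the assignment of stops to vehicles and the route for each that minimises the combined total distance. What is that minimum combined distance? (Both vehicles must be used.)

Check every non-empty split of the stops between the two vehicles; for each half take its own optimal tour:
  {stop 1} + {stop 2, stop 3, stop 4, stop 5}: 28 + 32 = 60
  {stop 2} + {stop 1, stop 3, stop 4, stop 5}: 30 + 38 = 68
  {stop 1, stop 2} + {stop 3, stop 4, stop 5}: 36 + 28 = 64
  {stop 3} + {stop 1, stop 2, stop 4, stop 5}: 2 + 36 = 38
  {stop 1, stop 3} + {stop 2, stop 4, stop 5}: 30 + 30 = 60
  {stop 2, stop 3} + {stop 1, stop 4, stop 5}: 32 + 36 = 68
  … (15 splits in total)
Best: vehicle 1 Depot → stop 3 → Depot = 2; vehicle 2 Depot → stop 1 → stop 2 → stop 5 → stop 4 → Depot = 36; combined 38.

38 — the smallest possible combined total.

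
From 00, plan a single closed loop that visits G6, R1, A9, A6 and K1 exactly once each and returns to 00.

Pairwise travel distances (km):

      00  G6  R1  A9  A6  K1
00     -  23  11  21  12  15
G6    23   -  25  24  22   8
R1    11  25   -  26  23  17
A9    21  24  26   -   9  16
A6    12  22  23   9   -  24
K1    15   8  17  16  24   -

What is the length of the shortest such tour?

With 5 stops there are 5!/2 = 60 distinct round trips (a route and its reverse cost the same).
00 - G6 - R1 - A9 - A6 - K1 - 00: 23+25+26+9+24+15 = 122
00 - G6 - R1 - A9 - K1 - A6 - 00: 23+25+26+16+24+12 = 126
00 - G6 - R1 - A6 - A9 - K1 - 00: 23+25+23+9+16+15 = 111
00 - G6 - R1 - A6 - K1 - A9 - 00: 23+25+23+24+16+21 = 132
00 - G6 - R1 - K1 - A9 - A6 - 00: 23+25+17+16+9+12 = 102
00 - G6 - R1 - K1 - A6 - A9 - 00: 23+25+17+24+9+21 = 119
00 - G6 - A9 - R1 - A6 - K1 - 00: 23+24+26+23+24+15 = 135
00 - G6 - A9 - R1 - K1 - A6 - 00: 23+24+26+17+24+12 = 126
00 - G6 - A9 - A6 - R1 - K1 - 00: 23+24+9+23+17+15 = 111
00 - G6 - A9 - A6 - K1 - R1 - 00: 23+24+9+24+17+11 = 108
00 - G6 - A9 - K1 - R1 - A6 - 00: 23+24+16+17+23+12 = 115
00 - G6 - A9 - K1 - A6 - R1 - 00: 23+24+16+24+23+11 = 121
00 - G6 - A6 - R1 - A9 - K1 - 00: 23+22+23+26+16+15 = 125
00 - G6 - A6 - R1 - K1 - A9 - 00: 23+22+23+17+16+21 = 122
… (46 more)
00 - R1 - G6 - K1 - A9 - A6 - 00: 11+25+8+16+9+12 = 81  ← best
The minimum is 81.
One optimal route: 00 → R1 → G6 → K1 → A9 → A6 → 00 (or its reverse).

81 km — the shortest possible round trip.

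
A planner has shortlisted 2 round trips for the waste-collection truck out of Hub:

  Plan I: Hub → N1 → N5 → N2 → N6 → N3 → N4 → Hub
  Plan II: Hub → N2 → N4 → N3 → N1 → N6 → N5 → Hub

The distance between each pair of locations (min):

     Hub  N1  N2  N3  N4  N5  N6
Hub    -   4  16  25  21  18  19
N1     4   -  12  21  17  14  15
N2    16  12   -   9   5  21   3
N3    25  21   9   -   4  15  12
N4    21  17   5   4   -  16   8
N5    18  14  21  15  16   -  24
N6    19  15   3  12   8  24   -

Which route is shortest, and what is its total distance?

Shortest is Plan I, total 79 min.

Plan I: 4 + 14 + 21 + 3 + 12 + 4 + 21 = 79
Plan II: 16 + 5 + 4 + 21 + 15 + 24 + 18 = 103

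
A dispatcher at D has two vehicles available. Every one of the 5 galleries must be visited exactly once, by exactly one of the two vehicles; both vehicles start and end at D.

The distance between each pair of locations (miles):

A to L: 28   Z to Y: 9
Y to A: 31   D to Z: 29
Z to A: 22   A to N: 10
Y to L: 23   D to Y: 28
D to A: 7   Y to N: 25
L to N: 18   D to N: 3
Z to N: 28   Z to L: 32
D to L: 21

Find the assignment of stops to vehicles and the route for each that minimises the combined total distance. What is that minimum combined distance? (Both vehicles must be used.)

Try each way of splitting the stops between the two vehicles (each non-empty) and, for each split, find the best tour for each vehicle:
  {Z} + {Y, A, L, N}: 58 + 82 = 140
  {Y} + {Z, A, L, N}: 56 + 82 = 138
  {Z, Y} + {A, L, N}: 66 + 56 = 122
  {A} + {Z, Y, L, N}: 14 + 82 = 96
  {Z, A} + {Y, L, N}: 58 + 72 = 130
  {Y, A} + {Z, L, N}: 66 + 82 = 148
  … (15 splits in total)
  {Z, Y, A, L} + {N}: 82 + 6 = 88  ← best
Best: vehicle 1 D → A → Z → Y → L → D = 82; vehicle 2 D → N → D = 6; combined 88.

88 miles — the smallest possible combined total.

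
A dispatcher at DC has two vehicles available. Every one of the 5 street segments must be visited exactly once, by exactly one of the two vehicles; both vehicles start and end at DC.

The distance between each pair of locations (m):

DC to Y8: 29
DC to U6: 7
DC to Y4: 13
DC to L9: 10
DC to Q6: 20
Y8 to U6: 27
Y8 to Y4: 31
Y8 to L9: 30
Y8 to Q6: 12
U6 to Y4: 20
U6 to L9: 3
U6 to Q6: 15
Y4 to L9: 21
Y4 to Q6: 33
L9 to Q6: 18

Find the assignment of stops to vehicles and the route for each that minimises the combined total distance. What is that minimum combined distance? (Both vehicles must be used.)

Try each way of splitting the stops between the two vehicles (each non-empty) and, for each split, find the best tour for each vehicle:
  {Y8} + {U6, Y4, L9, Q6}: 58 + 72 = 130
  {U6} + {Y8, Y4, L9, Q6}: 14 + 84 = 98
  {Y8, U6} + {Y4, L9, Q6}: 63 + 72 = 135
  {Y4} + {Y8, U6, L9, Q6}: 26 + 69 = 95
  {Y8, Y4} + {U6, L9, Q6}: 73 + 48 = 121
  {U6, Y4} + {Y8, L9, Q6}: 40 + 69 = 109
  … (15 splits in total)
Best: vehicle 1 DC → Y4 → DC = 26; vehicle 2 DC → Y8 → Q6 → U6 → L9 → DC = 69; combined 95.

95 m — the smallest possible combined total.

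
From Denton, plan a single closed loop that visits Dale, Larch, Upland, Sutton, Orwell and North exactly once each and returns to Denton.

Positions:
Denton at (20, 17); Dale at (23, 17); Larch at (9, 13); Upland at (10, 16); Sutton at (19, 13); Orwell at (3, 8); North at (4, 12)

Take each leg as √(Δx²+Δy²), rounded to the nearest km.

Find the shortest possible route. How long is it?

With 6 stops there are 6!/2 = 360 distinct round trips (a route and its reverse cost the same).
Denton-Dale-Larch-Upland-Sutton-Orwell-North-Denton: 3+15+3+9+17+4+17 = 68
Denton-Dale-Larch-Upland-Sutton-North-Orwell-Denton: 3+15+3+9+15+4+19 = 68
Denton-Dale-Larch-Upland-Orwell-Sutton-North-Denton: 3+15+3+11+17+15+17 = 81
Denton-Dale-Larch-Upland-Orwell-North-Sutton-Denton: 3+15+3+11+4+15+4 = 55
Denton-Dale-Larch-Upland-North-Sutton-Orwell-Denton: 3+15+3+7+15+17+19 = 79
Denton-Dale-Larch-Upland-North-Orwell-Sutton-Denton: 3+15+3+7+4+17+4 = 53
Denton-Dale-Larch-Sutton-Upland-Orwell-North-Denton: 3+15+10+9+11+4+17 = 69
Denton-Dale-Larch-Sutton-Upland-North-Orwell-Denton: 3+15+10+9+7+4+19 = 67
… (352 more)
Denton-Dale-Sutton-Larch-Orwell-North-Upland-Denton: 3+6+10+8+4+7+10 = 48  ← best
The minimum is 48.
One optimal route: Denton → Dale → Sutton → Larch → Orwell → North → Upland → Denton (or its reverse).

Shortest round trip = 48 km.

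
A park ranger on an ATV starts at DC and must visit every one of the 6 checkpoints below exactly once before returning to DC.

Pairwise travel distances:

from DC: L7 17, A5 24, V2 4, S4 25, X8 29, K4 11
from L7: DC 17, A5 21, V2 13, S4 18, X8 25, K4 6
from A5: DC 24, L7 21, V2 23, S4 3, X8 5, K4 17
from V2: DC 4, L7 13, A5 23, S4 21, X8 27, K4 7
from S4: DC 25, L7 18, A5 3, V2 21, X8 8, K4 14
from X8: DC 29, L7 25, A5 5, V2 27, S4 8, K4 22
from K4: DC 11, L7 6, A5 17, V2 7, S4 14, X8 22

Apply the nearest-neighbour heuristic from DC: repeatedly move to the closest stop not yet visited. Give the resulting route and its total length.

Total distance 72 via the nearest-neighbour route DC → V2 → K4 → L7 → S4 → A5 → X8 → DC.

At DC the remaining stops are V2 4, K4 11, L7 17, A5 24, S4 25, X8 29; go to V2.
At V2 the remaining stops are K4 7, L7 13, S4 21, A5 23, X8 27; go to K4.
At K4 the remaining stops are L7 6, S4 14, A5 17, X8 22; go to L7.
At L7 the remaining stops are S4 18, A5 21, X8 25; go to S4.
At S4 the remaining stops are A5 3, X8 8; go to A5.
At A5 the remaining stops are X8 5; go to X8.
Return X8→DC: 29.
Total = 4 + 7 + 6 + 18 + 3 + 5 + 29 = 72.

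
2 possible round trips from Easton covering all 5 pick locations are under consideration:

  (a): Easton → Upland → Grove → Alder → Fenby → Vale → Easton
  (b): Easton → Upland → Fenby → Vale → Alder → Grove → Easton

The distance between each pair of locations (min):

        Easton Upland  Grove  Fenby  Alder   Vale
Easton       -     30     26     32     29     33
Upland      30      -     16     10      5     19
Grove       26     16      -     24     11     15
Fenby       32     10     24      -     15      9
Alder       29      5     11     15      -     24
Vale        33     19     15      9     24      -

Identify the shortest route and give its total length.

(a): 30 + 16 + 11 + 15 + 9 + 33 = 114
(b): 30 + 10 + 9 + 24 + 11 + 26 = 110

Shortest is (b), total 110 min.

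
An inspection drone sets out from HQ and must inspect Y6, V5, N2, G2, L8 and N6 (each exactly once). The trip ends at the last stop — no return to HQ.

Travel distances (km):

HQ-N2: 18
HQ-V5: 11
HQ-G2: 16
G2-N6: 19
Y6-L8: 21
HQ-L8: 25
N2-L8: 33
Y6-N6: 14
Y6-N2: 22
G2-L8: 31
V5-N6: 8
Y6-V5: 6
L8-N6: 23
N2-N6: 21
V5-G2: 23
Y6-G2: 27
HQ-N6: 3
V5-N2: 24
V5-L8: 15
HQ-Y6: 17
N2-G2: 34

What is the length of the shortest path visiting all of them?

There are 6! = 720 possible orderings.
HQ → Y6 → V5 → N2 → G2 → L8 → N6: 17+6+24+34+31+23 = 135
HQ → Y6 → V5 → N2 → G2 → N6 → L8: 17+6+24+34+19+23 = 123
HQ → Y6 → V5 → N2 → L8 → G2 → N6: 17+6+24+33+31+19 = 130
HQ → Y6 → V5 → N2 → L8 → N6 → G2: 17+6+24+33+23+19 = 122
HQ → Y6 → V5 → N2 → N6 → G2 → L8: 17+6+24+21+19+31 = 118
HQ → Y6 → V5 → N2 → N6 → L8 → G2: 17+6+24+21+23+31 = 122
HQ → Y6 → V5 → G2 → N2 → L8 → N6: 17+6+23+34+33+23 = 136
HQ → Y6 → V5 → G2 → N2 → N6 → L8: 17+6+23+34+21+23 = 124
… (712 more)
HQ → N6 → G2 → L8 → V5 → Y6 → N2: 3+19+31+15+6+22 = 96  ← best
The minimum is 96.
One shortest path: HQ → N6 → G2 → L8 → V5 → Y6 → N2.

Shortest open route: 96 km.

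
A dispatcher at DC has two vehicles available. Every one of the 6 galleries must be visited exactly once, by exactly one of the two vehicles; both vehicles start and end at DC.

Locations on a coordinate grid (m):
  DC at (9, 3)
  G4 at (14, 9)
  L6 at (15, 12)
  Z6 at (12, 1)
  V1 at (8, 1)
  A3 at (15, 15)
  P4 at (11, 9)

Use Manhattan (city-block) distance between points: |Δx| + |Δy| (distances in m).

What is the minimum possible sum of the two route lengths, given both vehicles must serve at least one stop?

Check every non-empty split of the stops between the two vehicles; for each half take its own optimal tour:
  {G4} + {L6, Z6, V1, A3, P4}: 22 + 42 = 64
  {L6} + {G4, Z6, V1, A3, P4}: 30 + 42 = 72
  {G4, L6} + {Z6, V1, A3, P4}: 30 + 42 = 72
  {Z6} + {G4, L6, V1, A3, P4}: 10 + 42 = 52
  {G4, Z6} + {L6, V1, A3, P4}: 26 + 42 = 68
  {L6, Z6} + {G4, V1, A3, P4}: 34 + 42 = 76
  … (31 splits in total)
  {V1} + {G4, L6, Z6, A3, P4}: 6 + 40 = 46  ← best
Best: vehicle 1 DC → V1 → DC = 6; vehicle 2 DC → Z6 → G4 → L6 → A3 → P4 → DC = 40; combined 46.

Minimum combined distance: 46 m.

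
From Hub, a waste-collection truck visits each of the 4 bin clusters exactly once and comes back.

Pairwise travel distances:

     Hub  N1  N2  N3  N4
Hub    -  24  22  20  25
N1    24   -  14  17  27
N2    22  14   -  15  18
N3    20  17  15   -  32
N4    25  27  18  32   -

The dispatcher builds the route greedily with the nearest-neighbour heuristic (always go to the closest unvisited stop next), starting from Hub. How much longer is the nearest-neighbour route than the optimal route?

Hub: N3=20, N2=22, N1=24, N4=25 ⇒ N3
N3: N2=15, N1=17, N4=32 ⇒ N2
N2: N1=14, N4=18 ⇒ N1
N1: N4=27 ⇒ N4
NN route Hub → N3 → N2 → N1 → N4 → Hub costs 101.
Optimal: Hub → N3 → N1 → N2 → N4 → Hub costs 94 (by enumerating all 12 distinct tours).
Excess = 101 − 94 = 7.

7 longer than the optimal tour.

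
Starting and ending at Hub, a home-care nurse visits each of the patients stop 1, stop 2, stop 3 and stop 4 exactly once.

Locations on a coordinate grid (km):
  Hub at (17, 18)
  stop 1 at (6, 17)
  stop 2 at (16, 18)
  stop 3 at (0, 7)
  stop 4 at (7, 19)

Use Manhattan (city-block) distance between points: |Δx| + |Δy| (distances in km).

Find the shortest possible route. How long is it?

There are 12 distinct closed tours to check (reversals are equivalent).
Hub → stop 1 → stop 2 → stop 3 → stop 4 → Hub: 12+11+27+19+11 = 80
Hub → stop 1 → stop 2 → stop 4 → stop 3 → Hub: 12+11+10+19+28 = 80
Hub → stop 1 → stop 3 → stop 2 → stop 4 → Hub: 12+16+27+10+11 = 76
Hub → stop 1 → stop 3 → stop 4 → stop 2 → Hub: 12+16+19+10+1 = 58
Hub → stop 1 → stop 4 → stop 2 → stop 3 → Hub: 12+3+10+27+28 = 80
Hub → stop 1 → stop 4 → stop 3 → stop 2 → Hub: 12+3+19+27+1 = 62
Hub → stop 2 → stop 1 → stop 3 → stop 4 → Hub: 1+11+16+19+11 = 58
Hub → stop 2 → stop 1 → stop 4 → stop 3 → Hub: 1+11+3+19+28 = 62
Hub → stop 2 → stop 3 → stop 1 → stop 4 → Hub: 1+27+16+3+11 = 58
Hub → stop 2 → stop 4 → stop 1 → stop 3 → Hub: 1+10+3+16+28 = 58
Hub → stop 3 → stop 1 → stop 2 → stop 4 → Hub: 28+16+11+10+11 = 76
Hub → stop 3 → stop 2 → stop 1 → stop 4 → Hub: 28+27+11+3+11 = 80
The minimum is 58.
One optimal route: Hub → stop 1 → stop 3 → stop 4 → stop 2 → Hub (or its reverse).

Shortest round trip = 58 km.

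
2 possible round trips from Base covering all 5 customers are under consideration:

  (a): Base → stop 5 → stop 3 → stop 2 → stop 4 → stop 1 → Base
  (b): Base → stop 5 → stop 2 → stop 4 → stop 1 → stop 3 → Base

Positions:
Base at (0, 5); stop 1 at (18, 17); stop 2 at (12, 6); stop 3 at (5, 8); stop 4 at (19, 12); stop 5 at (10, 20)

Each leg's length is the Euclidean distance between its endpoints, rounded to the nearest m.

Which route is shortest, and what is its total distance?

68 m — (b) is the shortest.

(a): 18 + 13 + 7 + 9 + 5 + 22 = 74
(b): 18 + 14 + 9 + 5 + 16 + 6 = 68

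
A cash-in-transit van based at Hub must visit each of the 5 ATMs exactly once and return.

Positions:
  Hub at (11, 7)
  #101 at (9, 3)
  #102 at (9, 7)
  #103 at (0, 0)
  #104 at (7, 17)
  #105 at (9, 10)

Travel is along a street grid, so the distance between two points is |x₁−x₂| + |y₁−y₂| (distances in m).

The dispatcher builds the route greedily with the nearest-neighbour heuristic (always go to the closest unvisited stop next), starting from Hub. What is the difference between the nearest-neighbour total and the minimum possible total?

Excess over optimum: 6 m.

Hub: #102=2, #105=5, #101=6, #104=14, #103=18 ⇒ #102
#102: #105=3, #101=4, #104=12, #103=16 ⇒ #105
#105: #101=7, #104=9, #103=19 ⇒ #101
#101: #103=12, #104=16 ⇒ #103
#103: #104=24 ⇒ #104
NN route Hub → #102 → #105 → #101 → #103 → #104 → Hub costs 62.
Optimal: Hub → #101 → #103 → #104 → #105 → #102 → Hub costs 56 (by enumerating all 60 distinct tours).
Excess = 62 − 56 = 6.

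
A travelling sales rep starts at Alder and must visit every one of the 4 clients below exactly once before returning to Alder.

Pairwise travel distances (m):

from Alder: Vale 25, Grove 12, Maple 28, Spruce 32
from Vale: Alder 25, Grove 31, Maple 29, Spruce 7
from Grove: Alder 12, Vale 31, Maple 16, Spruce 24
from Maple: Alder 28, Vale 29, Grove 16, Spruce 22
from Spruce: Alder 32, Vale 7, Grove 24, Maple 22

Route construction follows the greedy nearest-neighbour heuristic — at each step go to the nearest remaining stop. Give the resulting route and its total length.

Alder → [Grove:12 / Vale:25 / Maple:28 / Spruce:32] → Grove (12)
Grove → [Maple:16 / Spruce:24 / Vale:31] → Maple (16)
Maple → [Spruce:22 / Vale:29] → Spruce (22)
Spruce → [Vale:7] → Vale (7)
Return Vale→Alder: 25.
Total = 12 + 16 + 22 + 7 + 25 = 82.

Nearest-neighbour total = 82 m; route Alder → Grove → Maple → Spruce → Vale → Alder.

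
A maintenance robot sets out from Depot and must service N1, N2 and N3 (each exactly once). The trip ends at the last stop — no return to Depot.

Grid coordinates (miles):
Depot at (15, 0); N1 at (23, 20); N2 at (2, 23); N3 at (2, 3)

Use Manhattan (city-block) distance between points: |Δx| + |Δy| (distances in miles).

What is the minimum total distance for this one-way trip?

There are 3! = 6 possible orderings.
Depot - N1 - N2 - N3: 28+24+20 = 72
Depot - N1 - N3 - N2: 28+38+20 = 86
Depot - N2 - N1 - N3: 36+24+38 = 98
Depot - N2 - N3 - N1: 36+20+38 = 94
Depot - N3 - N1 - N2: 16+38+24 = 78
Depot - N3 - N2 - N1: 16+20+24 = 60
The minimum is 60.
One shortest path: Depot → N3 → N2 → N1.

Minimum one-way distance = 60 miles.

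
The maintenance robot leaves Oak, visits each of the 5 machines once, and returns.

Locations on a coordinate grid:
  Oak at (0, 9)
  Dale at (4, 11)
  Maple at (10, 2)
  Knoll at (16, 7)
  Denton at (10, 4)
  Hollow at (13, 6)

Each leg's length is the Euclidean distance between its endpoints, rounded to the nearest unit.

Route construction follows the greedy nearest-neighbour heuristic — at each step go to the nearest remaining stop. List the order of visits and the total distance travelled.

Nearest-neighbour total = 39; route Oak → Dale → Denton → Maple → Hollow → Knoll → Oak.

Oak → [Dale:4 / Denton:11 / Maple:12 / Hollow:13 / Knoll:16] → Dale (4)
Dale → [Denton:9 / Hollow:10 / Maple:11 / Knoll:13] → Denton (9)
Denton → [Maple:2 / Hollow:4 / Knoll:7] → Maple (2)
Maple → [Hollow:5 / Knoll:8] → Hollow (5)
Hollow → [Knoll:3] → Knoll (3)
Return Knoll→Oak: 16.
Total = 4 + 9 + 2 + 5 + 3 + 16 = 39.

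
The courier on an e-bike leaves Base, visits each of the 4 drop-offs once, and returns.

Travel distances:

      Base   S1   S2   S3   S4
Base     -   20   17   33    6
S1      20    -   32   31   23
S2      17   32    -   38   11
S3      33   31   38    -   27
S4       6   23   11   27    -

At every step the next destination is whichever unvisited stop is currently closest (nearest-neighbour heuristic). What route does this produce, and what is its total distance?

113 along Base → S4 → S2 → S1 → S3 → Base.

From Base: distances to unvisited — S4=6, S2=17, S1=20, S3=33. Nearest is S4 (6).
From S4: distances to unvisited — S2=11, S1=23, S3=27. Nearest is S2 (11).
From S2: distances to unvisited — S1=32, S3=38. Nearest is S1 (32).
From S1: distances to unvisited — S3=31. Nearest is S3 (31).
Return S3→Base: 33.
Total = 6 + 11 + 32 + 31 + 33 = 113.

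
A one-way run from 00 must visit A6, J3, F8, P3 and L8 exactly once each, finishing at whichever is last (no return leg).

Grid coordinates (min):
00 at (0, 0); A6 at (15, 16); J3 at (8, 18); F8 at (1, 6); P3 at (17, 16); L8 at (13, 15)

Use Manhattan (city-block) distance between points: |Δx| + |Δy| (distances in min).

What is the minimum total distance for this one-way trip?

There are 5! = 120 possible orderings.
00→A6→J3→F8→P3→L8: 31+9+19+26+5 = 90
00→A6→J3→F8→L8→P3: 31+9+19+21+5 = 85
00→A6→J3→P3→F8→L8: 31+9+11+26+21 = 98
00→A6→J3→P3→L8→F8: 31+9+11+5+21 = 77
00→A6→J3→L8→F8→P3: 31+9+8+21+26 = 95
00→A6→J3→L8→P3→F8: 31+9+8+5+26 = 79
00→A6→F8→J3→P3→L8: 31+24+19+11+5 = 90
00→A6→F8→J3→L8→P3: 31+24+19+8+5 = 87
00→A6→F8→P3→J3→L8: 31+24+26+11+8 = 100
00→A6→F8→P3→L8→J3: 31+24+26+5+8 = 94
00→A6→F8→L8→J3→P3: 31+24+21+8+11 = 95
00→A6→F8→L8→P3→J3: 31+24+21+5+11 = 92
00→A6→P3→J3→F8→L8: 31+2+11+19+21 = 84
00→A6→P3→J3→L8→F8: 31+2+11+8+21 = 73
… (106 more)
00→F8→J3→L8→A6→P3: 7+19+8+3+2 = 39  ← best
The minimum is 39.
One shortest path: 00 → F8 → J3 → L8 → A6 → P3.

39 min — the minimum one-way total.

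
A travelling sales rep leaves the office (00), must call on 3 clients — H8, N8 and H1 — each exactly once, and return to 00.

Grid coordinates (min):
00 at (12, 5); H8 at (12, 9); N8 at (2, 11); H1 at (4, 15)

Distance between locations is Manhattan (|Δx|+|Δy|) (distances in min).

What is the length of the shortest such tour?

There are 3 distinct closed tours to check (reversals are equivalent).
00 → H8 → N8 → H1 → 00: 4+12+6+18 = 40
00 → H8 → H1 → N8 → 00: 4+14+6+16 = 40
00 → N8 → H8 → H1 → 00: 16+12+14+18 = 60
The minimum is 40.
One optimal route: 00 → H8 → N8 → H1 → 00 (or its reverse).

Minimum total distance: 40 min.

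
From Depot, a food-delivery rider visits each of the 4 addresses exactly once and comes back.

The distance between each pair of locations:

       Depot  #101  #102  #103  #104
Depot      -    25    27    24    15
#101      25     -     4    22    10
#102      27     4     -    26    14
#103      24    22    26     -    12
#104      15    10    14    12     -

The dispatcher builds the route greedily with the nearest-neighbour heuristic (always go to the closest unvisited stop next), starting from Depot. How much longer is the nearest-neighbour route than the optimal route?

The nearest-neighbour route is 2 longer than optimal.

From Depot: #104=15, #103=24, #101=25, #102=27 → choose #104 (15).
From #104: #101=10, #103=12, #102=14 → choose #101 (10).
From #101: #102=4, #103=22 → choose #102 (4).
From #102: #103=26 → choose #103 (26).
NN route Depot → #104 → #101 → #102 → #103 → Depot costs 79.
Optimal: Depot → #102 → #101 → #104 → #103 → Depot costs 77 (by enumerating all 12 distinct tours).
Excess = 79 − 77 = 2.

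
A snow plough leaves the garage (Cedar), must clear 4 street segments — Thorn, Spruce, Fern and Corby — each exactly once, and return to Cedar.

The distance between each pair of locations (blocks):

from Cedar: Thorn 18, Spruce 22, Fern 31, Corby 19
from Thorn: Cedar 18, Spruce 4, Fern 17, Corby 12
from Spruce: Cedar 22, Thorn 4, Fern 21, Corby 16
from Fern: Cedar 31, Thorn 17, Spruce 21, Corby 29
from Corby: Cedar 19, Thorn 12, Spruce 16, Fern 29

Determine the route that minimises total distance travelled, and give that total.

With 4 stops there are 4!/2 = 12 distinct round trips (a route and its reverse cost the same).
Cedar→Thorn→Spruce→Fern→Corby→Cedar: 18+4+21+29+19 = 91
Cedar→Thorn→Spruce→Corby→Fern→Cedar: 18+4+16+29+31 = 98
Cedar→Thorn→Fern→Spruce→Corby→Cedar: 18+17+21+16+19 = 91
Cedar→Thorn→Fern→Corby→Spruce→Cedar: 18+17+29+16+22 = 102
Cedar→Thorn→Corby→Spruce→Fern→Cedar: 18+12+16+21+31 = 98
Cedar→Thorn→Corby→Fern→Spruce→Cedar: 18+12+29+21+22 = 102
Cedar→Spruce→Thorn→Fern→Corby→Cedar: 22+4+17+29+19 = 91
Cedar→Spruce→Thorn→Corby→Fern→Cedar: 22+4+12+29+31 = 98
Cedar→Spruce→Fern→Thorn→Corby→Cedar: 22+21+17+12+19 = 91
Cedar→Spruce→Corby→Thorn→Fern→Cedar: 22+16+12+17+31 = 98
Cedar→Fern→Thorn→Spruce→Corby→Cedar: 31+17+4+16+19 = 87
Cedar→Fern→Spruce→Thorn→Corby→Cedar: 31+21+4+12+19 = 87
The minimum is 87.
One optimal route: Cedar → Fern → Thorn → Spruce → Corby → Cedar (or its reverse).

Minimum total distance: 87 blocks.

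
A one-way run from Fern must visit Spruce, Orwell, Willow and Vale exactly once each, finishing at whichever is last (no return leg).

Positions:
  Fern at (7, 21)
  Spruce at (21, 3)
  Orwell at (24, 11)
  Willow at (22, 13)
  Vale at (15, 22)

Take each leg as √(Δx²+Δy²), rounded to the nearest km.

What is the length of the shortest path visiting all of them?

31 km — the minimum one-way total.

There are 4! = 24 possible orderings.
Fern → Spruce → Orwell → Willow → Vale: 23+9+3+11 = 46
Fern → Spruce → Orwell → Vale → Willow: 23+9+14+11 = 57
Fern → Spruce → Willow → Orwell → Vale: 23+10+3+14 = 50
Fern → Spruce → Willow → Vale → Orwell: 23+10+11+14 = 58
Fern → Spruce → Vale → Orwell → Willow: 23+20+14+3 = 60
Fern → Spruce → Vale → Willow → Orwell: 23+20+11+3 = 57
Fern → Orwell → Spruce → Willow → Vale: 20+9+10+11 = 50
Fern → Orwell → Spruce → Vale → Willow: 20+9+20+11 = 60
Fern → Orwell → Willow → Spruce → Vale: 20+3+10+20 = 53
Fern → Orwell → Willow → Vale → Spruce: 20+3+11+20 = 54
Fern → Orwell → Vale → Spruce → Willow: 20+14+20+10 = 64
Fern → Orwell → Vale → Willow → Spruce: 20+14+11+10 = 55
Fern → Willow → Spruce → Orwell → Vale: 17+10+9+14 = 50
Fern → Willow → Spruce → Vale → Orwell: 17+10+20+14 = 61
… (10 more)
Fern → Vale → Willow → Orwell → Spruce: 8+11+3+9 = 31  ← best
The minimum is 31.
One shortest path: Fern → Vale → Willow → Orwell → Spruce.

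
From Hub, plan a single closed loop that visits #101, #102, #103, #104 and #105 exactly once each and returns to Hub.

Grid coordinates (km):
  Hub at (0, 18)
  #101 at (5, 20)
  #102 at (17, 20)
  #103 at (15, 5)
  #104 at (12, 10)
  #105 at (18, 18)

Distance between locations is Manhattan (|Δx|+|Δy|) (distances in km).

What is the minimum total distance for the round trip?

66 km — the shortest possible round trip.

There are 60 distinct closed tours to check (reversals are equivalent).
Hub→#101→#102→#103→#104→#105→Hub: 7+12+17+8+14+18 = 76
Hub→#101→#102→#103→#105→#104→Hub: 7+12+17+16+14+20 = 86
Hub→#101→#102→#104→#103→#105→Hub: 7+12+15+8+16+18 = 76
Hub→#101→#102→#104→#105→#103→Hub: 7+12+15+14+16+28 = 92
Hub→#101→#102→#105→#103→#104→Hub: 7+12+3+16+8+20 = 66
Hub→#101→#102→#105→#104→#103→Hub: 7+12+3+14+8+28 = 72
Hub→#101→#103→#102→#104→#105→Hub: 7+25+17+15+14+18 = 96
Hub→#101→#103→#102→#105→#104→Hub: 7+25+17+3+14+20 = 86
Hub→#101→#103→#104→#102→#105→Hub: 7+25+8+15+3+18 = 76
Hub→#101→#103→#104→#105→#102→Hub: 7+25+8+14+3+19 = 76
Hub→#101→#103→#105→#102→#104→Hub: 7+25+16+3+15+20 = 86
Hub→#101→#103→#105→#104→#102→Hub: 7+25+16+14+15+19 = 96
Hub→#101→#104→#102→#103→#105→Hub: 7+17+15+17+16+18 = 90
Hub→#101→#104→#102→#105→#103→Hub: 7+17+15+3+16+28 = 86
… (46 more)
The minimum is 66.
One optimal route: Hub → #101 → #102 → #105 → #103 → #104 → Hub (or its reverse).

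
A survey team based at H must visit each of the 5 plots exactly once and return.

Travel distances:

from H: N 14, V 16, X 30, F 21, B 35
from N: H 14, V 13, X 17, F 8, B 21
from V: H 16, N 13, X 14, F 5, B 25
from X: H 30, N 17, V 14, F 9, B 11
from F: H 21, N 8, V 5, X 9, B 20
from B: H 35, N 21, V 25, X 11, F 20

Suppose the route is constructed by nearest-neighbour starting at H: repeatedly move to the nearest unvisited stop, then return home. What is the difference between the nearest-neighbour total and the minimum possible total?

Excess over optimum: 11.

H: N=14, V=16, F=21, X=30, B=35 ⇒ N
N: F=8, V=13, X=17, B=21 ⇒ F
F: V=5, X=9, B=20 ⇒ V
V: X=14, B=25 ⇒ X
X: B=11 ⇒ B
NN route H → N → F → V → X → B → H costs 87.
Optimal: H → N → B → X → F → V → H costs 76 (by enumerating all 60 distinct tours).
Excess = 87 − 76 = 11.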